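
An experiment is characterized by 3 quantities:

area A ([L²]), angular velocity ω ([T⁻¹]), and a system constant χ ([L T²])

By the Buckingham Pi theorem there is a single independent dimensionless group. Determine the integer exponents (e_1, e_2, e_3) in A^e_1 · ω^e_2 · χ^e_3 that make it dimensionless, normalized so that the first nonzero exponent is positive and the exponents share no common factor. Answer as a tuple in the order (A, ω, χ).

(1, -4, -2)

L: e_1·(2) + e_2·(0) + e_3·(1) = 0
T: e_1·(0) + e_2·(-1) + e_3·(2) = 0
Solving this homogeneous linear system for the smallest-integer solution (first nonzero entry positive) gives (1, -4, -2).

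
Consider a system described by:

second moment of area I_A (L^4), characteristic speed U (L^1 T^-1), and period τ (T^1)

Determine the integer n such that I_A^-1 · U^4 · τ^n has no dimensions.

4

Balance the T exponent: (1)·n from τ, plus −(0) + 4·(-1) = -4 from the rest, must sum to zero.
n − 4 = 0, so n = 4.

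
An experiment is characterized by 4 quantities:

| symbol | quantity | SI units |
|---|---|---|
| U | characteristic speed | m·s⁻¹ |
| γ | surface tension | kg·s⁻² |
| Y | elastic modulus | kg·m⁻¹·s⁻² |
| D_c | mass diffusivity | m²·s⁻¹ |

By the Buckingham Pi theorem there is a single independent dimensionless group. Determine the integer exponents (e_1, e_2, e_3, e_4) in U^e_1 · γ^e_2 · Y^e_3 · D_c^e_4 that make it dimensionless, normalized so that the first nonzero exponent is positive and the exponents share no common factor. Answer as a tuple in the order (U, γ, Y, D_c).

M: e_1·(0) + e_2·(1) + e_3·(1) + e_4·(0) = 0
L: e_1·(1) + e_2·(0) + e_3·(-1) + e_4·(2) = 0
T: e_1·(-1) + e_2·(-2) + e_3·(-2) + e_4·(-1) = 0
Solving this homogeneous linear system for the smallest-integer solution (first nonzero entry positive) gives (1, 1, -1, -1).

(1, 1, -1, -1)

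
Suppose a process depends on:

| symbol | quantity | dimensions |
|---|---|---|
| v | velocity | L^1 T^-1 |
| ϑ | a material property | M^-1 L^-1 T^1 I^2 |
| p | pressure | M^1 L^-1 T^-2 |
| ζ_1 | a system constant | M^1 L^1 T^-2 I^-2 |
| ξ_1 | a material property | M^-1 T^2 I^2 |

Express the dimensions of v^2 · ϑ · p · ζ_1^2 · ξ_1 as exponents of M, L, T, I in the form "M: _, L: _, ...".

Collect each base-dimension exponent across the product:
  M: 2·(0) + (-1) + (1) + 2·(1) + (-1) = 1
  L: 2·(1) + (-1) + (-1) + 2·(1) + (0) = 2
  T: 2·(-1) + (1) + (-2) + 2·(-2) + (2) = -5
  I: 2·(0) + (2) + (0) + 2·(-2) + (2) = 0
So the dimensions are [M L² T⁻⁵].

M: 1, L: 2, T: -5, I: 0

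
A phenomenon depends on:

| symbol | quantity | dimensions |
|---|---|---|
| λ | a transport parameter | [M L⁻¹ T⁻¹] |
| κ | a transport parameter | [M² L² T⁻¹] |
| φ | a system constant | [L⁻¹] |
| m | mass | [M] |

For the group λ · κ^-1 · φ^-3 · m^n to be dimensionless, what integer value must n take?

Balance the M exponent: (1)·n from m, plus (1) − (2) − 3·(0) = -1 from the rest, must sum to zero.
n − 1 = 0, so n = 1.

1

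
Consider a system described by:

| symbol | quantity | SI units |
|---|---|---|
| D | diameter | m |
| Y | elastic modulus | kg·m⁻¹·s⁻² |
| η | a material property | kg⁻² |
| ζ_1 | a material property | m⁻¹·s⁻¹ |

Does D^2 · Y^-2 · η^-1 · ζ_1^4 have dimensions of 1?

Sum the exponent of each base dimension across the product:
  M: 2·[D]_M − 2·[Y]_M − [η]_M + 4·[ζ_1]_M = 2·(0) − 2·(1) − (-2) + 4·(0) = 0
  L: 2·[D]_L − 2·[Y]_L − [η]_L + 4·[ζ_1]_L = 2·(1) − 2·(-1) − (0) + 4·(-1) = 0
  T: 2·[D]_T − 2·[Y]_T − [η]_T + 4·[ζ_1]_T = 2·(0) − 2·(-2) − (0) + 4·(-1) = 0
All base exponents vanish — dimensionless.

yes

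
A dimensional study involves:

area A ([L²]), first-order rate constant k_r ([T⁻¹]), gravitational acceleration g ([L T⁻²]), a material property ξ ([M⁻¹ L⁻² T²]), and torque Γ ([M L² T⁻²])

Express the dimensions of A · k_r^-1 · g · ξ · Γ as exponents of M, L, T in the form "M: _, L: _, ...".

Collect each base-dimension exponent across the product:
  M: (0) − (0) + (0) + (-1) + (1) = 0
  L: (2) − (0) + (1) + (-2) + (2) = 3
  T: (0) − (-1) + (-2) + (2) + (-2) = -1
So the dimensions are [L³ T⁻¹].

M: 0, L: 3, T: -1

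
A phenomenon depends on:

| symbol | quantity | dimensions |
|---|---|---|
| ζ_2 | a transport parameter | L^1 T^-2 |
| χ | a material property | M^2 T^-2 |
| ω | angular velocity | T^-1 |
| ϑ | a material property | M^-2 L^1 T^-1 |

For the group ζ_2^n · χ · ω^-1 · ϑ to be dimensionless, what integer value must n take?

Balance the L exponent: (1)·n from ζ_2, plus (0) − (0) + (1) = 1 from the rest, must sum to zero.
n + 1 = 0, so n = -1.

-1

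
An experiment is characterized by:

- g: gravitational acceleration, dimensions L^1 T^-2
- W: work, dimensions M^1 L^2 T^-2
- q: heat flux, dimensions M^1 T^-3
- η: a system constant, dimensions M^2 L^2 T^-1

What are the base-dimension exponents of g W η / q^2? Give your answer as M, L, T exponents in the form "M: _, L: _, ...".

M: 1, L: 5, T: 1

Collect each base-dimension exponent across the product:
  M: (0) + (1) − 2·(1) + (2) = 1
  L: (1) + (2) − 2·(0) + (2) = 5
  T: (-2) + (-2) − 2·(-3) + (-1) = 1
So the dimensions are [M L⁵ T].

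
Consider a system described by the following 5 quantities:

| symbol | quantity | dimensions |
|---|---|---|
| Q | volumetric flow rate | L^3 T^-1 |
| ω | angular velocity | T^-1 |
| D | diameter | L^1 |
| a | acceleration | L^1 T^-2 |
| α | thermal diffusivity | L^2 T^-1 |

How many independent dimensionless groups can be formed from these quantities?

3

There are 5 variables and 2 base dimensions (L, T).
The dimension matrix has rank 2.
Independent dimensionless groups: 5 − 2 = 3.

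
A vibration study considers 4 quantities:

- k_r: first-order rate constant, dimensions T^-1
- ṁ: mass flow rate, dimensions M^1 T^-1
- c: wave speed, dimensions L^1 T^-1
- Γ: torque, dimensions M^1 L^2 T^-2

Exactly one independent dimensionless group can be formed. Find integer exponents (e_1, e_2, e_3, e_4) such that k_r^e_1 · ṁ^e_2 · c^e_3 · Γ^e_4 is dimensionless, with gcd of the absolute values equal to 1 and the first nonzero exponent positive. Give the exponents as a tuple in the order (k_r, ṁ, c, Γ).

(1, -1, -2, 1)

M: e_1·(0) + e_2·(1) + e_3·(0) + e_4·(1) = 0
L: e_1·(0) + e_2·(0) + e_3·(1) + e_4·(2) = 0
T: e_1·(-1) + e_2·(-1) + e_3·(-1) + e_4·(-2) = 0
Solving this homogeneous linear system for the smallest-integer solution (first nonzero entry positive) gives (1, -1, -2, 1).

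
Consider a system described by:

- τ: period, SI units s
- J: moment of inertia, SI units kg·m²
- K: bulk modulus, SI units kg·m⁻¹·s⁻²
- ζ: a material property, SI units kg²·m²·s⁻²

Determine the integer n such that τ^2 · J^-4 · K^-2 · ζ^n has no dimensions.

Balance the M exponent: (2)·n from ζ, plus 2·(0) − 4·(1) − 2·(1) = -6 from the rest, must sum to zero.
2n − 6 = 0, so n = 3.

3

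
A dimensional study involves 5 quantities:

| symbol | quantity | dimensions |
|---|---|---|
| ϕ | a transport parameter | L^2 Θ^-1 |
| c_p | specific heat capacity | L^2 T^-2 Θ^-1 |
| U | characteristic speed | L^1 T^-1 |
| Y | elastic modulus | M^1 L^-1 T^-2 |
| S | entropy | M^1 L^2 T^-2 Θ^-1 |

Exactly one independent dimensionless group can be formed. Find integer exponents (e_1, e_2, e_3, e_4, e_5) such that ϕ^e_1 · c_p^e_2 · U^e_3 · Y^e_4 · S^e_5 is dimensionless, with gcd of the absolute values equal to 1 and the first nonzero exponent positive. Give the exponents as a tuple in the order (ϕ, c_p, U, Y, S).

M: e_1·(0) + e_2·(0) + e_3·(0) + e_4·(1) + e_5·(1) = 0
L: e_1·(2) + e_2·(2) + e_3·(1) + e_4·(-1) + e_5·(2) = 0
T: e_1·(0) + e_2·(-2) + e_3·(-1) + e_4·(-2) + e_5·(-2) = 0
Θ: e_1·(-1) + e_2·(-1) + e_3·(0) + e_4·(0) + e_5·(-1) = 0
Solving this homogeneous linear system for the smallest-integer solution (first nonzero entry positive) gives (3, -1, 2, 2, -2).

(3, -1, 2, 2, -2)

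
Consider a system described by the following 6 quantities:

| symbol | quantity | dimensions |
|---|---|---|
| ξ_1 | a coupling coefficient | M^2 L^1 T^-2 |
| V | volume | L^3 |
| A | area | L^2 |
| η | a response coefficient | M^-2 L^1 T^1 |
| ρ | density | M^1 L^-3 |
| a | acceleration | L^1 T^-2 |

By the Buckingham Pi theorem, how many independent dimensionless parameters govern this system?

There are 6 variables and 3 base dimensions (M, L, T).
The dimension matrix has rank 3.
Independent dimensionless groups: 6 − 3 = 3.

3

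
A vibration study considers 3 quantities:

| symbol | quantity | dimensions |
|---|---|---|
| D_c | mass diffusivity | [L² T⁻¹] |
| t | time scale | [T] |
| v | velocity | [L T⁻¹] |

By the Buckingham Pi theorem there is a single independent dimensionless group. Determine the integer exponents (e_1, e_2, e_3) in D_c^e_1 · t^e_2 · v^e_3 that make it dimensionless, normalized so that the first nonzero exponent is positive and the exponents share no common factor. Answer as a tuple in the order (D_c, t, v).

L: e_1·(2) + e_2·(0) + e_3·(1) = 0
T: e_1·(-1) + e_2·(1) + e_3·(-1) = 0
Solving this homogeneous linear system for the smallest-integer solution (first nonzero entry positive) gives (1, -1, -2).

(1, -1, -2)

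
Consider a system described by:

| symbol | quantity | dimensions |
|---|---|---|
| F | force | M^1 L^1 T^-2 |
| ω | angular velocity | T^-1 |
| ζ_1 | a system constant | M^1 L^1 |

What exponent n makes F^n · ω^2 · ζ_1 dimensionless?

-1

Balance the M exponent: (1)·n from F, plus 2·(0) + (1) = 1 from the rest, must sum to zero.
n + 1 = 0, so n = -1.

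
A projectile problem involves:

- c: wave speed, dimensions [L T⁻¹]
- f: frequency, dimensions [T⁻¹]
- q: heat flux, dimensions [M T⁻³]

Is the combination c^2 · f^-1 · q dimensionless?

Sum the exponent of each base dimension across the product:
  M: 2·[c]_M − [f]_M + [q]_M = 2·(0) − (0) + (1) = 1
  L: 2·[c]_L − [f]_L + [q]_L = 2·(1) − (0) + (0) = 2
  T: 2·[c]_T − [f]_T + [q]_T = 2·(-1) − (-1) + (-3) = -4
Net dimensions [M L² T⁻⁴] ≠ [1] — not dimensionless.

no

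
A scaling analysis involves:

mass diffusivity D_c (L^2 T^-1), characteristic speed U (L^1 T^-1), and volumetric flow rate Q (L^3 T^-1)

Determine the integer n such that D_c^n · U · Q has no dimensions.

Balance the L exponent: (2)·n from D_c, plus (1) + (3) = 4 from the rest, must sum to zero.
2n + 4 = 0, so n = -2.

-2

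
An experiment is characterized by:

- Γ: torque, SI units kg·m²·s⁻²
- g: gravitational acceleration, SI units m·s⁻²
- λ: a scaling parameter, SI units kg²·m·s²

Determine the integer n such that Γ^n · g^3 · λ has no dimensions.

-2

Balance the M exponent: (1)·n from Γ, plus 3·(0) + (2) = 2 from the rest, must sum to zero.
n + 2 = 0, so n = -2.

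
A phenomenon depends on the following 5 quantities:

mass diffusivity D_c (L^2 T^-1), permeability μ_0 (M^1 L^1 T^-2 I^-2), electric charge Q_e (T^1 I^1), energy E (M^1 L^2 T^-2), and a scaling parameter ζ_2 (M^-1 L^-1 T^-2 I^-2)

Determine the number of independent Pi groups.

1

There are 5 variables and 4 base dimensions (M, L, T, I).
The dimension matrix has rank 4.
Independent dimensionless groups: 5 − 4 = 1.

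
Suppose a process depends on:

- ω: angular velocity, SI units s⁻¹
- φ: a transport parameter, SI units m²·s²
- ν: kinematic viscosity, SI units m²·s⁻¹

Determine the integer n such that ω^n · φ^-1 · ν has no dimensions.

-3

Balance the T exponent: (-1)·n from ω, plus −(2) + (-1) = -3 from the rest, must sum to zero.
−n − 3 = 0, so n = -3.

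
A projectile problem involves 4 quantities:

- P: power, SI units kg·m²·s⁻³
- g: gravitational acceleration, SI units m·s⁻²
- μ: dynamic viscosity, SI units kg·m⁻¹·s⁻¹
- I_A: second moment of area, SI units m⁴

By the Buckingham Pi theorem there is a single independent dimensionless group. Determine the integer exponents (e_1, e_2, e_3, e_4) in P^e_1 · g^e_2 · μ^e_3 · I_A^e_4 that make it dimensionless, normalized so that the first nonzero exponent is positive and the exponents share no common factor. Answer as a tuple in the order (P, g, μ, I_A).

M: e_1·(1) + e_2·(0) + e_3·(1) + e_4·(0) = 0
L: e_1·(2) + e_2·(1) + e_3·(-1) + e_4·(4) = 0
T: e_1·(-3) + e_2·(-2) + e_3·(-1) + e_4·(0) = 0
Solving this homogeneous linear system for the smallest-integer solution (first nonzero entry positive) gives (2, -2, -2, -1).

(2, -2, -2, -1)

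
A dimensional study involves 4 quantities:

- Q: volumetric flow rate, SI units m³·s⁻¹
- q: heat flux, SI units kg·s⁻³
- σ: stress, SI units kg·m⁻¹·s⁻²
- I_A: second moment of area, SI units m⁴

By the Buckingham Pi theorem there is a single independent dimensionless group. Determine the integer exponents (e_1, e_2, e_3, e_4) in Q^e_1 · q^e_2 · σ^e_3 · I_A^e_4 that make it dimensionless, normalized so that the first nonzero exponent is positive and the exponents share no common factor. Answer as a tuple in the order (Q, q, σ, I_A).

M: e_1·(0) + e_2·(1) + e_3·(1) + e_4·(0) = 0
L: e_1·(3) + e_2·(0) + e_3·(-1) + e_4·(4) = 0
T: e_1·(-1) + e_2·(-3) + e_3·(-2) + e_4·(0) = 0
Solving this homogeneous linear system for the smallest-integer solution (first nonzero entry positive) gives (2, -2, 2, -1).

(2, -2, 2, -1)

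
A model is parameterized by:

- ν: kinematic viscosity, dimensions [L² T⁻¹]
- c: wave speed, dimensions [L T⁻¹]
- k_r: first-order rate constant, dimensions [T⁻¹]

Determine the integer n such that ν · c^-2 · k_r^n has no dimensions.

Balance the T exponent: (-1)·n from k_r, plus (-1) − 2·(-1) = 1 from the rest, must sum to zero.
−n + 1 = 0, so n = 1.

1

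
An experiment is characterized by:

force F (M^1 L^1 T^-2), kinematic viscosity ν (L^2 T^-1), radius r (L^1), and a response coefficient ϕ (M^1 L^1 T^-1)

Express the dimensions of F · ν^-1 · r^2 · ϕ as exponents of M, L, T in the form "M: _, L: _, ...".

M: 2, L: 2, T: -2

Collect each base-dimension exponent across the product:
  M: (1) − (0) + 2·(0) + (1) = 2
  L: (1) − (2) + 2·(1) + (1) = 2
  T: (-2) − (-1) + 2·(0) + (-1) = -2
So the dimensions are [M² L² T⁻²].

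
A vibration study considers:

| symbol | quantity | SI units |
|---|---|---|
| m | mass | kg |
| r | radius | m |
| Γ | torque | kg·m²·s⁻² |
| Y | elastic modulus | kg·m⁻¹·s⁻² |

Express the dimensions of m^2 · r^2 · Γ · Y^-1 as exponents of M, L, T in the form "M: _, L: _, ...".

M: 2, L: 5, T: 0

Collect each base-dimension exponent across the product:
  M: 2·(1) + 2·(0) + (1) − (1) = 2
  L: 2·(0) + 2·(1) + (2) − (-1) = 5
  T: 2·(0) + 2·(0) + (-2) − (-2) = 0
So the dimensions are [M² L⁵].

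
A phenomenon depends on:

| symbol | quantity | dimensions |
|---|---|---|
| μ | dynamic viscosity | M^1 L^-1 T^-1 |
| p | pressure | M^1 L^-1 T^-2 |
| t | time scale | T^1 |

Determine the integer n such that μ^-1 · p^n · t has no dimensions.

Balance the M exponent: (1)·n from p, plus −(1) + (0) = -1 from the rest, must sum to zero.
n − 1 = 0, so n = 1.

1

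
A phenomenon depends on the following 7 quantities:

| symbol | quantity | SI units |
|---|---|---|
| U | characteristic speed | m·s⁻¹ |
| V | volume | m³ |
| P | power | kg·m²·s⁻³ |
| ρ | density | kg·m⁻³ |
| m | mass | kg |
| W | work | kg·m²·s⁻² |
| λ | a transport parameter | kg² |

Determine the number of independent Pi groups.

There are 7 variables and 3 base dimensions (M, L, T).
The dimension matrix has rank 3.
Independent dimensionless groups: 7 − 3 = 4.

4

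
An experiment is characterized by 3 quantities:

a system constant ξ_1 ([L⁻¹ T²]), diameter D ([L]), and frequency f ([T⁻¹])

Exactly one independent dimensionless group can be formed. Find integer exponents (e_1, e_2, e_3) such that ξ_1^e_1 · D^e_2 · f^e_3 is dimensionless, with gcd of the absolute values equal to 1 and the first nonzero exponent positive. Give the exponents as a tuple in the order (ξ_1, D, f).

(1, 1, 2)

L: e_1·(-1) + e_2·(1) + e_3·(0) = 0
T: e_1·(2) + e_2·(0) + e_3·(-1) = 0
Solving this homogeneous linear system for the smallest-integer solution (first nonzero entry positive) gives (1, 1, 2).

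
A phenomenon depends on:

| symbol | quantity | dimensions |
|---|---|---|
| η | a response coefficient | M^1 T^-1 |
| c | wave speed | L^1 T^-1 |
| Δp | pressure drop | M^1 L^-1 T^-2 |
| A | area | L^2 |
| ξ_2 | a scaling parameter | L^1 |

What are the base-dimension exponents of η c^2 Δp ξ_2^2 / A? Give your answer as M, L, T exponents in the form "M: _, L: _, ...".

Collect each base-dimension exponent across the product:
  M: (1) + 2·(0) + (1) − (0) + 2·(0) = 2
  L: (0) + 2·(1) + (-1) − (2) + 2·(1) = 1
  T: (-1) + 2·(-1) + (-2) − (0) + 2·(0) = -5
So the dimensions are [M² L T⁻⁵].

M: 2, L: 1, T: -5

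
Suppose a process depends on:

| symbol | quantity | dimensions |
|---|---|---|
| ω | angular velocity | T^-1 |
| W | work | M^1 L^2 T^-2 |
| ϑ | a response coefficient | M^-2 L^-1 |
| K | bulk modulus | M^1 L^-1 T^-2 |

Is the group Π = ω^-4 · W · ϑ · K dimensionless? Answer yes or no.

Sum the exponent of each base dimension across the product:
  M: −4·[ω]_M + [W]_M + [ϑ]_M + [K]_M = −4·(0) + (1) + (-2) + (1) = 0
  L: −4·[ω]_L + [W]_L + [ϑ]_L + [K]_L = −4·(0) + (2) + (-1) + (-1) = 0
  T: −4·[ω]_T + [W]_T + [ϑ]_T + [K]_T = −4·(-1) + (-2) + (0) + (-2) = 0
All base exponents vanish — dimensionless.

yes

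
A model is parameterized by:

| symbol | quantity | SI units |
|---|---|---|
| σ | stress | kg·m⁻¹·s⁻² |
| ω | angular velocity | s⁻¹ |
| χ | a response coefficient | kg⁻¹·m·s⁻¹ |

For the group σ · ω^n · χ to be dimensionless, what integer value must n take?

-3

Balance the T exponent: (-1)·n from ω, plus (-2) + (-1) = -3 from the rest, must sum to zero.
−n − 3 = 0, so n = -3.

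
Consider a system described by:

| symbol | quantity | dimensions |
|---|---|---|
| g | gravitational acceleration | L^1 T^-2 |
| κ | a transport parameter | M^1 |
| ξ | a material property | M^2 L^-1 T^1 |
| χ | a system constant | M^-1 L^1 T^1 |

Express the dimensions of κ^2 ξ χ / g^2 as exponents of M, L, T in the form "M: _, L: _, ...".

M: 3, L: -2, T: 6

Collect each base-dimension exponent across the product:
  M: −2·(0) + 2·(1) + (2) + (-1) = 3
  L: −2·(1) + 2·(0) + (-1) + (1) = -2
  T: −2·(-2) + 2·(0) + (1) + (1) = 6
So the dimensions are [M³ L⁻² T⁶].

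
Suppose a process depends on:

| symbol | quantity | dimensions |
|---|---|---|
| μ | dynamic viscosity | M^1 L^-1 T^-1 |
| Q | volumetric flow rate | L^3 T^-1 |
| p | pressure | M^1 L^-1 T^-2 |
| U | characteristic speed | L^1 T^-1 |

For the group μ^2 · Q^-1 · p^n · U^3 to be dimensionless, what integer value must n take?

Balance the M exponent: (1)·n from p, plus 2·(1) − (0) + 3·(0) = 2 from the rest, must sum to zero.
n + 2 = 0, so n = -2.

-2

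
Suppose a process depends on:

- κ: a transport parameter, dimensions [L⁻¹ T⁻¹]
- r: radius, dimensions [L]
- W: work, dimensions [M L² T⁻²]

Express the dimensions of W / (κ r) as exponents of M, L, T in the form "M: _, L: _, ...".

Collect each base-dimension exponent across the product:
  M: −(0) − (0) + (1) = 1
  L: −(-1) − (1) + (2) = 2
  T: −(-1) − (0) + (-2) = -1
So the dimensions are [M L² T⁻¹].

M: 1, L: 2, T: -1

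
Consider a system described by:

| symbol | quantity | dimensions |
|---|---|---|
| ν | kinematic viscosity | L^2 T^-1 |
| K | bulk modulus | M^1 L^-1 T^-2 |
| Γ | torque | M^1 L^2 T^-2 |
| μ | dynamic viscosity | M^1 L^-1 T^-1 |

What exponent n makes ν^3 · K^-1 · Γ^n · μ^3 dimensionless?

-2

Balance the M exponent: (1)·n from Γ, plus 3·(0) − (1) + 3·(1) = 2 from the rest, must sum to zero.
n + 2 = 0, so n = -2.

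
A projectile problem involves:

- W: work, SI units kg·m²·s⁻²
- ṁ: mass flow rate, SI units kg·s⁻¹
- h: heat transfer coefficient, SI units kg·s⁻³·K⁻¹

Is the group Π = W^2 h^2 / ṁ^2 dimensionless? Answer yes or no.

no

Sum the exponent of each base dimension across the product:
  M: 2·[W]_M − 2·[ṁ]_M + 2·[h]_M = 2·(1) − 2·(1) + 2·(1) = 2
  L: 2·[W]_L − 2·[ṁ]_L + 2·[h]_L = 2·(2) − 2·(0) + 2·(0) = 4
  T: 2·[W]_T − 2·[ṁ]_T + 2·[h]_T = 2·(-2) − 2·(-1) + 2·(-3) = -8
  Θ: 2·[W]_Θ − 2·[ṁ]_Θ + 2·[h]_Θ = 2·(0) − 2·(0) + 2·(-1) = -2
Net dimensions [M² L⁴ T⁻⁸ Θ⁻²] ≠ [1] — not dimensionless.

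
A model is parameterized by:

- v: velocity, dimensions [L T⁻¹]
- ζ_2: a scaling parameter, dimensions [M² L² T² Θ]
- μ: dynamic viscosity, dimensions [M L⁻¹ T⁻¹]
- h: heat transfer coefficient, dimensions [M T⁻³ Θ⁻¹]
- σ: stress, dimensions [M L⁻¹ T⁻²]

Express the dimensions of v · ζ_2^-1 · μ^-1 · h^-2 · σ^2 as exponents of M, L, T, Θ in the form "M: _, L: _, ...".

M: -3, L: -2, T: 0, Θ: 1

Collect each base-dimension exponent across the product:
  M: (0) − (2) − (1) − 2·(1) + 2·(1) = -3
  L: (1) − (2) − (-1) − 2·(0) + 2·(-1) = -2
  T: (-1) − (2) − (-1) − 2·(-3) + 2·(-2) = 0
  Θ: (0) − (1) − (0) − 2·(-1) + 2·(0) = 1
So the dimensions are [M⁻³ L⁻² Θ].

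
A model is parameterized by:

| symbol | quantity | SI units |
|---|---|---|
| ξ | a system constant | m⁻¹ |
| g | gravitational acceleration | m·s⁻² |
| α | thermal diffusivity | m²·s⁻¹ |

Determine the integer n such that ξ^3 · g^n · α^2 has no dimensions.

-1

Balance the L exponent: (1)·n from g, plus 3·(-1) + 2·(2) = 1 from the rest, must sum to zero.
n + 1 = 0, so n = -1.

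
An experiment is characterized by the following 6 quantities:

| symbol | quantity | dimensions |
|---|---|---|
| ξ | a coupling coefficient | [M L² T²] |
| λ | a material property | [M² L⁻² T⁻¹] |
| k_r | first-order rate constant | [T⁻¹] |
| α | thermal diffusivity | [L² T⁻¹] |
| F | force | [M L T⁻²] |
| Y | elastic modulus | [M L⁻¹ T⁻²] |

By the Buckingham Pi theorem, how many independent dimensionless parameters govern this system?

There are 6 variables and 3 base dimensions (M, L, T).
The dimension matrix has rank 3.
Independent dimensionless groups: 6 − 3 = 3.

3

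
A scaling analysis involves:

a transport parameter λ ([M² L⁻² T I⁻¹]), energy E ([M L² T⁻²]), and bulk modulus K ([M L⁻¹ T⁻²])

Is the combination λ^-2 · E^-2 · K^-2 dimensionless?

Sum the exponent of each base dimension across the product:
  M: −2·[λ]_M − 2·[E]_M − 2·[K]_M = −2·(2) − 2·(1) − 2·(1) = -8
  L: −2·[λ]_L − 2·[E]_L − 2·[K]_L = −2·(-2) − 2·(2) − 2·(-1) = 2
  T: −2·[λ]_T − 2·[E]_T − 2·[K]_T = −2·(1) − 2·(-2) − 2·(-2) = 6
  I: −2·[λ]_I − 2·[E]_I − 2·[K]_I = −2·(-1) − 2·(0) − 2·(0) = 2
Net dimensions [M⁻⁸ L² T⁶ I²] ≠ [1] — not dimensionless.

no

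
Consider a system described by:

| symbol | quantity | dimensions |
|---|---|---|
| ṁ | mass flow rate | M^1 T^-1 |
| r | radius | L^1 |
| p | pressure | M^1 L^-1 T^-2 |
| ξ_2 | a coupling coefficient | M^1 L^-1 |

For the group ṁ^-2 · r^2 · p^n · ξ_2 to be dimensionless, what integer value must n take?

Balance the M exponent: (1)·n from p, plus −2·(1) + 2·(0) + (1) = -1 from the rest, must sum to zero.
n − 1 = 0, so n = 1.

1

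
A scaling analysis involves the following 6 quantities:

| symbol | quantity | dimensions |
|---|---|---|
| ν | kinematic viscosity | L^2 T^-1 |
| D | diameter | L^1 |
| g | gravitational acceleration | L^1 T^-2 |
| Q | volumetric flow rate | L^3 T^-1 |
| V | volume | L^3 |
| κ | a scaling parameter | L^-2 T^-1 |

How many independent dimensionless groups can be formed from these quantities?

There are 6 variables and 2 base dimensions (L, T).
The dimension matrix has rank 2.
Independent dimensionless groups: 6 − 2 = 4.

4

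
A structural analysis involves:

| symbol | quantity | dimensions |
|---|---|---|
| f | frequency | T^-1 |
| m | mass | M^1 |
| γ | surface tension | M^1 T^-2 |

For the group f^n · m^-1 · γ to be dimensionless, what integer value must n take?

-2

Balance the T exponent: (-1)·n from f, plus −(0) + (-2) = -2 from the rest, must sum to zero.
−n − 2 = 0, so n = -2.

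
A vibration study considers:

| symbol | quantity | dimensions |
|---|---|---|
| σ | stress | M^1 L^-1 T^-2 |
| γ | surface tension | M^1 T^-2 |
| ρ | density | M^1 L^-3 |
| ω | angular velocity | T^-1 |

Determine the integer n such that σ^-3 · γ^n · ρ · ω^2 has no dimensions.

2

Balance the M exponent: (1)·n from γ, plus −3·(1) + (1) + 2·(0) = -2 from the rest, must sum to zero.
n − 2 = 0, so n = 2.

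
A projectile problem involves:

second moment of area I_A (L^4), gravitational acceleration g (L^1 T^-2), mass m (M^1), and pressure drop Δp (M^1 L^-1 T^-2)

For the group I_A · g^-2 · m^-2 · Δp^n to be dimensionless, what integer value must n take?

Balance the M exponent: (1)·n from Δp, plus (0) − 2·(0) − 2·(1) = -2 from the rest, must sum to zero.
n − 2 = 0, so n = 2.

2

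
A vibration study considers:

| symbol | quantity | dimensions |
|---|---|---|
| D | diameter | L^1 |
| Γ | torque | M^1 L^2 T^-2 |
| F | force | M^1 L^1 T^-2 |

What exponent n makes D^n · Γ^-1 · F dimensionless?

Balance the L exponent: (1)·n from D, plus −(2) + (1) = -1 from the rest, must sum to zero.
n − 1 = 0, so n = 1.

1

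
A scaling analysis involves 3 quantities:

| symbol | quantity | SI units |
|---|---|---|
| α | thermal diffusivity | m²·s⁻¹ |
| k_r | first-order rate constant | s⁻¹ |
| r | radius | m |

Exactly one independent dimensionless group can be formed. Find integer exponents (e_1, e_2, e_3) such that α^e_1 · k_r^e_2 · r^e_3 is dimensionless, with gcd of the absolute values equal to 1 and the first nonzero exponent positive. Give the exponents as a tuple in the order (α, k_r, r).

(1, -1, -2)

L: e_1·(2) + e_2·(0) + e_3·(1) = 0
T: e_1·(-1) + e_2·(-1) + e_3·(0) = 0
Solving this homogeneous linear system for the smallest-integer solution (first nonzero entry positive) gives (1, -1, -2).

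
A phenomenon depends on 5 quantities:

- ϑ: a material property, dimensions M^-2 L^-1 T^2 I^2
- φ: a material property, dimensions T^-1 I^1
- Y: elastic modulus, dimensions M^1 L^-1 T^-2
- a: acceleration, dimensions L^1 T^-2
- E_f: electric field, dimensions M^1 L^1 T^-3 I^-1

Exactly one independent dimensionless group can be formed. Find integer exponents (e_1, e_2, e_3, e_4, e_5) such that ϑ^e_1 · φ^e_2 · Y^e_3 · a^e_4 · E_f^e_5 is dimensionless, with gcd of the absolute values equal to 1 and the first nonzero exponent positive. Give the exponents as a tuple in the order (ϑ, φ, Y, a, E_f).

M: e_1·(-2) + e_2·(0) + e_3·(1) + e_4·(0) + e_5·(1) = 0
L: e_1·(-1) + e_2·(0) + e_3·(-1) + e_4·(1) + e_5·(1) = 0
T: e_1·(2) + e_2·(-1) + e_3·(-2) + e_4·(-2) + e_5·(-3) = 0
I: e_1·(2) + e_2·(1) + e_3·(0) + e_4·(0) + e_5·(-1) = 0
Solving this homogeneous linear system for the smallest-integer solution (first nonzero entry positive) gives (1, 1, -1, -3, 3).

(1, 1, -1, -3, 3)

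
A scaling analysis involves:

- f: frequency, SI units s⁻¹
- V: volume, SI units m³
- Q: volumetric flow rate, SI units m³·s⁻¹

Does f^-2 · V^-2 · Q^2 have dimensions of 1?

Sum the exponent of each base dimension across the product:
  M: −2·[f]_M − 2·[V]_M + 2·[Q]_M = −2·(0) − 2·(0) + 2·(0) = 0
  L: −2·[f]_L − 2·[V]_L + 2·[Q]_L = −2·(0) − 2·(3) + 2·(3) = 0
  T: −2·[f]_T − 2·[V]_T + 2·[Q]_T = −2·(-1) − 2·(0) + 2·(-1) = 0
All base exponents vanish — dimensionless.

yes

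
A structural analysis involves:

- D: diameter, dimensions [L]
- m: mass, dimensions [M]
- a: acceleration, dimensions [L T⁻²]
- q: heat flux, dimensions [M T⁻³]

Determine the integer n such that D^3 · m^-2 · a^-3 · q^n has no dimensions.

Balance the M exponent: (1)·n from q, plus 3·(0) − 2·(1) − 3·(0) = -2 from the rest, must sum to zero.
n − 2 = 0, so n = 2.

2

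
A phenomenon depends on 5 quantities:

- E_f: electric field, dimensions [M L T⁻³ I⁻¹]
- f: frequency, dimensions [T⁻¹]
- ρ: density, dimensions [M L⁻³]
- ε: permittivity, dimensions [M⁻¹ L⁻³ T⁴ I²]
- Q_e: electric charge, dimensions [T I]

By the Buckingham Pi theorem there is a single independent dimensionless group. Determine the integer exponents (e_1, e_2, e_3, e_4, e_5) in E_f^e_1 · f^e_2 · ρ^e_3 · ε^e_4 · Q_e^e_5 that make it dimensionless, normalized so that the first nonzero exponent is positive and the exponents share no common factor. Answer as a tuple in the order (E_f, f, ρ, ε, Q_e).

(3, -2, -1, 2, -1)

M: e_1·(1) + e_2·(0) + e_3·(1) + e_4·(-1) + e_5·(0) = 0
L: e_1·(1) + e_2·(0) + e_3·(-3) + e_4·(-3) + e_5·(0) = 0
T: e_1·(-3) + e_2·(-1) + e_3·(0) + e_4·(4) + e_5·(1) = 0
I: e_1·(-1) + e_2·(0) + e_3·(0) + e_4·(2) + e_5·(1) = 0
Solving this homogeneous linear system for the smallest-integer solution (first nonzero entry positive) gives (3, -2, -1, 2, -1).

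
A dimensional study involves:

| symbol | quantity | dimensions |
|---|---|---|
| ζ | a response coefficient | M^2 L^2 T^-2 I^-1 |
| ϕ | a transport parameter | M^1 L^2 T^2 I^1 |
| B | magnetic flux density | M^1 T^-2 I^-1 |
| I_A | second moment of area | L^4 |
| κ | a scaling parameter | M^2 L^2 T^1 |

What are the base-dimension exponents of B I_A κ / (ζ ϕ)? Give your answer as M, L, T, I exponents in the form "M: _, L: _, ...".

M: 0, L: 2, T: -1, I: -1

Collect each base-dimension exponent across the product:
  M: −(2) − (1) + (1) + (0) + (2) = 0
  L: −(2) − (2) + (0) + (4) + (2) = 2
  T: −(-2) − (2) + (-2) + (0) + (1) = -1
  I: −(-1) − (1) + (-1) + (0) + (0) = -1
So the dimensions are [L² T⁻¹ I⁻¹].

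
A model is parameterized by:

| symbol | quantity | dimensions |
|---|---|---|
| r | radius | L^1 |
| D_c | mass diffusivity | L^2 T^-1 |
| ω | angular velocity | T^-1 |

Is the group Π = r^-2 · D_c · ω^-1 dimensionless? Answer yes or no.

Sum the exponent of each base dimension across the product:
  M: −2·[r]_M + [D_c]_M − [ω]_M = −2·(0) + (0) − (0) = 0
  L: −2·[r]_L + [D_c]_L − [ω]_L = −2·(1) + (2) − (0) = 0
  T: −2·[r]_T + [D_c]_T − [ω]_T = −2·(0) + (-1) − (-1) = 0
All base exponents vanish — dimensionless.

yes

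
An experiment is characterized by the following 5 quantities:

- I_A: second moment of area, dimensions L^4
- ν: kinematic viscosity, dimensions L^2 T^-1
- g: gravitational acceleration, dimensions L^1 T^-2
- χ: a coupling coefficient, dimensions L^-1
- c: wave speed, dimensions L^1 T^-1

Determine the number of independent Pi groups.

There are 5 variables and 2 base dimensions (L, T).
The dimension matrix has rank 2.
Independent dimensionless groups: 5 − 2 = 3.

3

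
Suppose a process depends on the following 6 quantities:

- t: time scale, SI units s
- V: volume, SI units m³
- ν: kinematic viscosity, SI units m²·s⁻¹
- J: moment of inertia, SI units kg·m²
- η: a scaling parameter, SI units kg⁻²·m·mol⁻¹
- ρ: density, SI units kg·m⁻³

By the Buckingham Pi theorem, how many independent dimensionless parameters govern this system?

2

There are 6 variables and 4 base dimensions (M, L, T, N).
The dimension matrix has rank 4.
Independent dimensionless groups: 6 − 4 = 2.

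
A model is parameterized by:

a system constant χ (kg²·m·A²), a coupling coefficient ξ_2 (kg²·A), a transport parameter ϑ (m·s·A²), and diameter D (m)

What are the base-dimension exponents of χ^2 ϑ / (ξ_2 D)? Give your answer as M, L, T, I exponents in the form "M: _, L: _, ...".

M: 2, L: 2, T: 1, I: 5

Collect each base-dimension exponent across the product:
  M: 2·(2) − (2) + (0) − (0) = 2
  L: 2·(1) − (0) + (1) − (1) = 2
  T: 2·(0) − (0) + (1) − (0) = 1
  I: 2·(2) − (1) + (2) − (0) = 5
So the dimensions are [M² L² T I⁵].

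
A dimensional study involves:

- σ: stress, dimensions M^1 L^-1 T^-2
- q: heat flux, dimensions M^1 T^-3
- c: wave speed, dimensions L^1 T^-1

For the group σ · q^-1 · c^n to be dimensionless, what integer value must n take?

1

Balance the L exponent: (1)·n from c, plus (-1) − (0) = -1 from the rest, must sum to zero.
n − 1 = 0, so n = 1.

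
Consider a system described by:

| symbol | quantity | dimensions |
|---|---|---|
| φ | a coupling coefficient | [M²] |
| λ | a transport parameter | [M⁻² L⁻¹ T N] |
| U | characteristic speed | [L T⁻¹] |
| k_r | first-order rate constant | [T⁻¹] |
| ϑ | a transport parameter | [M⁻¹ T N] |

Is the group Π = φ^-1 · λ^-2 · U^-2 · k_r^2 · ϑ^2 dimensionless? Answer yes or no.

Sum the exponent of each base dimension across the product:
  M: −[φ]_M − 2·[λ]_M − 2·[U]_M + 2·[k_r]_M + 2·[ϑ]_M = −(2) − 2·(-2) − 2·(0) + 2·(0) + 2·(-1) = 0
  L: −[φ]_L − 2·[λ]_L − 2·[U]_L + 2·[k_r]_L + 2·[ϑ]_L = −(0) − 2·(-1) − 2·(1) + 2·(0) + 2·(0) = 0
  T: −[φ]_T − 2·[λ]_T − 2·[U]_T + 2·[k_r]_T + 2·[ϑ]_T = −(0) − 2·(1) − 2·(-1) + 2·(-1) + 2·(1) = 0
  N: −[φ]_N − 2·[λ]_N − 2·[U]_N + 2·[k_r]_N + 2·[ϑ]_N = −(0) − 2·(1) − 2·(0) + 2·(0) + 2·(1) = 0
All base exponents vanish — dimensionless.

yes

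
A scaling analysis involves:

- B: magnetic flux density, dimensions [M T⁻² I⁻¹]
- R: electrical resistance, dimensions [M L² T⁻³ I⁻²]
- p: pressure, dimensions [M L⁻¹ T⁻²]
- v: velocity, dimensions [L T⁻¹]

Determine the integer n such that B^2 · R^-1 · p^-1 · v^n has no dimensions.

Balance the L exponent: (1)·n from v, plus 2·(0) − (2) − (-1) = -1 from the rest, must sum to zero.
n − 1 = 0, so n = 1.

1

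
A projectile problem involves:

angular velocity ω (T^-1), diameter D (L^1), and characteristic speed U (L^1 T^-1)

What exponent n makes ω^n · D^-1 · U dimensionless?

-1

Balance the T exponent: (-1)·n from ω, plus −(0) + (-1) = -1 from the rest, must sum to zero.
−n − 1 = 0, so n = -1.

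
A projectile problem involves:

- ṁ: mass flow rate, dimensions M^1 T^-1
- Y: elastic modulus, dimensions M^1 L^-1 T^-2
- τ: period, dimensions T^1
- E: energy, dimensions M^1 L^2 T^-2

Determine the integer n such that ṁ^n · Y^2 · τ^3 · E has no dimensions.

-3

Balance the M exponent: (1)·n from ṁ, plus 2·(1) + 3·(0) + (1) = 3 from the rest, must sum to zero.
n + 3 = 0, so n = -3.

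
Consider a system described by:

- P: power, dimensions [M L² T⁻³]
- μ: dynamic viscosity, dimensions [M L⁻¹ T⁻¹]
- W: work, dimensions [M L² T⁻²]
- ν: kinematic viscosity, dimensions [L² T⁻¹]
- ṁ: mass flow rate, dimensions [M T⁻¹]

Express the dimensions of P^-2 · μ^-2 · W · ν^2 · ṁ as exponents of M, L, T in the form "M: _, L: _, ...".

M: -2, L: 4, T: 3

Collect each base-dimension exponent across the product:
  M: −2·(1) − 2·(1) + (1) + 2·(0) + (1) = -2
  L: −2·(2) − 2·(-1) + (2) + 2·(2) + (0) = 4
  T: −2·(-3) − 2·(-1) + (-2) + 2·(-1) + (-1) = 3
So the dimensions are [M⁻² L⁴ T³].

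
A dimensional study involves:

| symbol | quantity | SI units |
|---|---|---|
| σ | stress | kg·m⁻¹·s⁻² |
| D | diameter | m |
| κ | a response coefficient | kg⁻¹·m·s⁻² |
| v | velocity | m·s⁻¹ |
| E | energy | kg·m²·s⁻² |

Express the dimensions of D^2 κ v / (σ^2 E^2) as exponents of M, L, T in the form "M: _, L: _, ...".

Collect each base-dimension exponent across the product:
  M: −2·(1) + 2·(0) + (-1) + (0) − 2·(1) = -5
  L: −2·(-1) + 2·(1) + (1) + (1) − 2·(2) = 2
  T: −2·(-2) + 2·(0) + (-2) + (-1) − 2·(-2) = 5
So the dimensions are [M⁻⁵ L² T⁵].

M: -5, L: 2, T: 5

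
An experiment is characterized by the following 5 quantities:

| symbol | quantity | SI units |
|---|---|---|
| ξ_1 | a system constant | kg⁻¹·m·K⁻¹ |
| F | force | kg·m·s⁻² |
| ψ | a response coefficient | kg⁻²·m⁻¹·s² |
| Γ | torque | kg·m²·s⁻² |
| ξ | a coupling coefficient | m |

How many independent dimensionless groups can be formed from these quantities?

There are 5 variables and 4 base dimensions (M, L, T, Θ).
The dimension matrix has rank 4.
Independent dimensionless groups: 5 − 4 = 1.

1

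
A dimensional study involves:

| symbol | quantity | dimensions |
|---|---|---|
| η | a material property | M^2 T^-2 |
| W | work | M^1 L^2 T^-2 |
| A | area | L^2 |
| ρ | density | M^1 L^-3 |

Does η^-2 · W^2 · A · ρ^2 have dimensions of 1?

yes

Sum the exponent of each base dimension across the product:
  M: −2·[η]_M + 2·[W]_M + [A]_M + 2·[ρ]_M = −2·(2) + 2·(1) + (0) + 2·(1) = 0
  L: −2·[η]_L + 2·[W]_L + [A]_L + 2·[ρ]_L = −2·(0) + 2·(2) + (2) + 2·(-3) = 0
  T: −2·[η]_T + 2·[W]_T + [A]_T + 2·[ρ]_T = −2·(-2) + 2·(-2) + (0) + 2·(0) = 0
All base exponents vanish — dimensionless.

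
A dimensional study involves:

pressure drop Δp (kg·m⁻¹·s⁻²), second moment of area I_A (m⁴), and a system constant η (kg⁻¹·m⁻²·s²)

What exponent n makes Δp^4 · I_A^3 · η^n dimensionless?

Balance the M exponent: (-1)·n from η, plus 4·(1) + 3·(0) = 4 from the rest, must sum to zero.
−n + 4 = 0, so n = 4.

4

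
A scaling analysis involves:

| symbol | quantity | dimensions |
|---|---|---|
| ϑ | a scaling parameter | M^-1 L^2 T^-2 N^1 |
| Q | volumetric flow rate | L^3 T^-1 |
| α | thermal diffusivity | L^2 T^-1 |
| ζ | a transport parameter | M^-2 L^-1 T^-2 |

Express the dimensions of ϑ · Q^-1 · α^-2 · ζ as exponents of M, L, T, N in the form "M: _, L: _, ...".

Collect each base-dimension exponent across the product:
  M: (-1) − (0) − 2·(0) + (-2) = -3
  L: (2) − (3) − 2·(2) + (-1) = -6
  T: (-2) − (-1) − 2·(-1) + (-2) = -1
  N: (1) − (0) − 2·(0) + (0) = 1
So the dimensions are [M⁻³ L⁻⁶ T⁻¹ N].

M: -3, L: -6, T: -1, N: 1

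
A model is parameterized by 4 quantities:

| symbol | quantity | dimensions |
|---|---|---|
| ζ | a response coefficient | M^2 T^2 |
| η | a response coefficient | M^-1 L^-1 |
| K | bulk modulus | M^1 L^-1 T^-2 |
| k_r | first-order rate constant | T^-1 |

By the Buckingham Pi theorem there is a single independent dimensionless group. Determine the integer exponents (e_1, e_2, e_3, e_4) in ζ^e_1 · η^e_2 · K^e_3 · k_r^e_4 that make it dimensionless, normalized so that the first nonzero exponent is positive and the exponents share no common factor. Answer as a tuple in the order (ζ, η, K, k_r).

M: e_1·(2) + e_2·(-1) + e_3·(1) + e_4·(0) = 0
L: e_1·(0) + e_2·(-1) + e_3·(-1) + e_4·(0) = 0
T: e_1·(2) + e_2·(0) + e_3·(-2) + e_4·(-1) = 0
Solving this homogeneous linear system for the smallest-integer solution (first nonzero entry positive) gives (1, 1, -1, 4).

(1, 1, -1, 4)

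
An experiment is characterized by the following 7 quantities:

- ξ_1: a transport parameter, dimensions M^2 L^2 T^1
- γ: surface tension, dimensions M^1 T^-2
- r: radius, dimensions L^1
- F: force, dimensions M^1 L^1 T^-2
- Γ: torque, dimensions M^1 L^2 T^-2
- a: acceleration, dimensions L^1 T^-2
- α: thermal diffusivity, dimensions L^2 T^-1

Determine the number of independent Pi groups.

There are 7 variables and 3 base dimensions (M, L, T).
The dimension matrix has rank 3.
Independent dimensionless groups: 7 − 3 = 4.

4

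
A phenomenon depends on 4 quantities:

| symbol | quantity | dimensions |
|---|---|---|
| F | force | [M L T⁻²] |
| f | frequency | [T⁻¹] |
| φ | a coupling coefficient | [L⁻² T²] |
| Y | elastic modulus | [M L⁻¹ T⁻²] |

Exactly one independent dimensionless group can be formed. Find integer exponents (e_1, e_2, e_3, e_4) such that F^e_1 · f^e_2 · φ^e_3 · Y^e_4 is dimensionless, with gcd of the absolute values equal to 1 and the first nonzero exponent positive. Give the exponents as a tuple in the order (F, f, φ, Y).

M: e_1·(1) + e_2·(0) + e_3·(0) + e_4·(1) = 0
L: e_1·(1) + e_2·(0) + e_3·(-2) + e_4·(-1) = 0
T: e_1·(-2) + e_2·(-1) + e_3·(2) + e_4·(-2) = 0
Solving this homogeneous linear system for the smallest-integer solution (first nonzero entry positive) gives (1, 2, 1, -1).

(1, 2, 1, -1)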